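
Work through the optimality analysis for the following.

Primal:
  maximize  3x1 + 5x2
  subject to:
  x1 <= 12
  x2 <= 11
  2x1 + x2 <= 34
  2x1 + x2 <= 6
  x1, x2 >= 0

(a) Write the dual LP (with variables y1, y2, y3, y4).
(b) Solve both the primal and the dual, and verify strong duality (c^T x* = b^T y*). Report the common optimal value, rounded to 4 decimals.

The standard primal-dual pair for 'max c^T x s.t. A x <= b, x >= 0' is:
  Dual:  min b^T y  s.t.  A^T y >= c,  y >= 0.

So the dual LP is:
  minimize  12y1 + 11y2 + 34y3 + 6y4
  subject to:
    y1 + 2y3 + 2y4 >= 3
    y2 + y3 + y4 >= 5
    y1, y2, y3, y4 >= 0

Solving the primal: x* = (0, 6).
  primal value c^T x* = 30.
Solving the dual: y* = (0, 0, 0, 5).
  dual value b^T y* = 30.
Strong duality: c^T x* = b^T y*. Confirmed.

30


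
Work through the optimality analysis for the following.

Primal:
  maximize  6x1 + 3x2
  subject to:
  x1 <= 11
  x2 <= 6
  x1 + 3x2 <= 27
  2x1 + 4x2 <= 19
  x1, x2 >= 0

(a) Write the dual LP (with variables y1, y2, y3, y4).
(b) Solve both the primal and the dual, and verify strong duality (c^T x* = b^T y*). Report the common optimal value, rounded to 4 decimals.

The standard primal-dual pair for 'max c^T x s.t. A x <= b, x >= 0' is:
  Dual:  min b^T y  s.t.  A^T y >= c,  y >= 0.

So the dual LP is:
  minimize  11y1 + 6y2 + 27y3 + 19y4
  subject to:
    y1 + y3 + 2y4 >= 6
    y2 + 3y3 + 4y4 >= 3
    y1, y2, y3, y4 >= 0

Solving the primal: x* = (9.5, 0).
  primal value c^T x* = 57.
Solving the dual: y* = (0, 0, 0, 3).
  dual value b^T y* = 57.
Strong duality: c^T x* = b^T y*. Confirmed.

57


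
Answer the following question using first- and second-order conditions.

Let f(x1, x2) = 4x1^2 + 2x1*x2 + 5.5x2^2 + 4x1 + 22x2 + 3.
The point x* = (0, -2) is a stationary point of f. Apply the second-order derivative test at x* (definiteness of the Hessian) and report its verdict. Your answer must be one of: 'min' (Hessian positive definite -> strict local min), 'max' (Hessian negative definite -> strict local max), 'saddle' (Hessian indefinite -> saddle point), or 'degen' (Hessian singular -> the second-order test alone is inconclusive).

Compute the Hessian H = grad^2 f:
  H = [[8, 2], [2, 11]]
Verify stationarity: grad f(x*) = H x* + g = (0, 0).
Eigenvalues of H: 7, 12.
Both eigenvalues > 0, so H is positive definite -> x* is a strict local min.

min


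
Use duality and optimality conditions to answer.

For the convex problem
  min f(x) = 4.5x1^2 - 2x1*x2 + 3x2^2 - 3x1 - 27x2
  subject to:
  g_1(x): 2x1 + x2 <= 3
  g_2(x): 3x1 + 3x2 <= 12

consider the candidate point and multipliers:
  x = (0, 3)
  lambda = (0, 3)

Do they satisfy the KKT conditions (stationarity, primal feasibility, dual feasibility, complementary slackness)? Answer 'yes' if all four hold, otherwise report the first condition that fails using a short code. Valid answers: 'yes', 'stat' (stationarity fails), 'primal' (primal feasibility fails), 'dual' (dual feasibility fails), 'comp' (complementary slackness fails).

Gradient of f: grad f(x) = Q x + c = (-9, -9)
Constraint values g_i(x) = a_i^T x - b_i:
  g_1((0, 3)) = 0
  g_2((0, 3)) = -3
Stationarity residual: grad f(x) + sum_i lambda_i a_i = (0, 0)
  -> stationarity OK
Primal feasibility (all g_i <= 0): OK
Dual feasibility (all lambda_i >= 0): OK
Complementary slackness (lambda_i * g_i(x) = 0 for all i): FAILS

Verdict: the first failing condition is complementary_slackness -> comp.

comp


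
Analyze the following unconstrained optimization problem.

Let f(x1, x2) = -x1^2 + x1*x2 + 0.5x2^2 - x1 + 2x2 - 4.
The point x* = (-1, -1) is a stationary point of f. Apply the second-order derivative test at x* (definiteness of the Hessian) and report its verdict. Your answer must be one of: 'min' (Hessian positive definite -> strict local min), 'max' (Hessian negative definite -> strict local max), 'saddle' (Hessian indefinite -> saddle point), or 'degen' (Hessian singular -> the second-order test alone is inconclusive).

Compute the Hessian H = grad^2 f:
  H = [[-2, 1], [1, 1]]
Verify stationarity: grad f(x*) = H x* + g = (0, 0).
Eigenvalues of H: -2.3028, 1.3028.
Eigenvalues have mixed signs, so H is indefinite -> x* is a saddle point.

saddle


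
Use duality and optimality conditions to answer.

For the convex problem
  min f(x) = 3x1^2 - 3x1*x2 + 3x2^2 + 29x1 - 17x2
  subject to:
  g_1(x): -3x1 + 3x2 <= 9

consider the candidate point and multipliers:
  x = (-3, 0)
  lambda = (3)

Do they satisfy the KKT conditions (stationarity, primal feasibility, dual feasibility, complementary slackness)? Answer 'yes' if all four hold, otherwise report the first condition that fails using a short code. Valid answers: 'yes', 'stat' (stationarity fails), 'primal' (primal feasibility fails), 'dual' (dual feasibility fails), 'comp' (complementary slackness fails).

Gradient of f: grad f(x) = Q x + c = (11, -8)
Constraint values g_i(x) = a_i^T x - b_i:
  g_1((-3, 0)) = 0
Stationarity residual: grad f(x) + sum_i lambda_i a_i = (2, 1)
  -> stationarity FAILS
Primal feasibility (all g_i <= 0): OK
Dual feasibility (all lambda_i >= 0): OK
Complementary slackness (lambda_i * g_i(x) = 0 for all i): OK

Verdict: the first failing condition is stationarity -> stat.

stat


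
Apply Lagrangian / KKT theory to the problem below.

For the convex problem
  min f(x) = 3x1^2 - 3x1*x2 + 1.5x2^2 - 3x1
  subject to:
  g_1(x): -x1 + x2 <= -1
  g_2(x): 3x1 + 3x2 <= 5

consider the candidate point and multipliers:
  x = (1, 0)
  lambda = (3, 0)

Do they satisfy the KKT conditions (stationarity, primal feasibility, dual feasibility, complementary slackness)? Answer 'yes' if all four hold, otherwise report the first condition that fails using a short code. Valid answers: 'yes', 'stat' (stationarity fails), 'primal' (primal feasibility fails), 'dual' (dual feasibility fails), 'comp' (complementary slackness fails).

Gradient of f: grad f(x) = Q x + c = (3, -3)
Constraint values g_i(x) = a_i^T x - b_i:
  g_1((1, 0)) = 0
  g_2((1, 0)) = -2
Stationarity residual: grad f(x) + sum_i lambda_i a_i = (0, 0)
  -> stationarity OK
Primal feasibility (all g_i <= 0): OK
Dual feasibility (all lambda_i >= 0): OK
Complementary slackness (lambda_i * g_i(x) = 0 for all i): OK

Verdict: yes, KKT holds.

yes


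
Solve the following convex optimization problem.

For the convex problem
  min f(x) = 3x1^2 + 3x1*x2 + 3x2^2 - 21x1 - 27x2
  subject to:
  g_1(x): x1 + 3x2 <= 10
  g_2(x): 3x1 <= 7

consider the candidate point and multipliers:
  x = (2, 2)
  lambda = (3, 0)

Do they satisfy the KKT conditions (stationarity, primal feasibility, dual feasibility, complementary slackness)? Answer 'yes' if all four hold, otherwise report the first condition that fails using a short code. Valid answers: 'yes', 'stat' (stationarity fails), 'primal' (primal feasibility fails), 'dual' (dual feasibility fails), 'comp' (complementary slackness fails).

Gradient of f: grad f(x) = Q x + c = (-3, -9)
Constraint values g_i(x) = a_i^T x - b_i:
  g_1((2, 2)) = -2
  g_2((2, 2)) = -1
Stationarity residual: grad f(x) + sum_i lambda_i a_i = (0, 0)
  -> stationarity OK
Primal feasibility (all g_i <= 0): OK
Dual feasibility (all lambda_i >= 0): OK
Complementary slackness (lambda_i * g_i(x) = 0 for all i): FAILS

Verdict: the first failing condition is complementary_slackness -> comp.

comp


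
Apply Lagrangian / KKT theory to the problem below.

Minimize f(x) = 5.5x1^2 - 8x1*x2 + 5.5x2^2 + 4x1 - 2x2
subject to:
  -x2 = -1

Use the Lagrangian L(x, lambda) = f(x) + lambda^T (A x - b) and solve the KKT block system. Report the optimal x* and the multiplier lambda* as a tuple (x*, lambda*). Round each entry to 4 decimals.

Form the Lagrangian:
  L(x, lambda) = (1/2) x^T Q x + c^T x + lambda^T (A x - b)
Stationarity (grad_x L = 0): Q x + c + A^T lambda = 0.
Primal feasibility: A x = b.

This gives the KKT block system:
  [ Q   A^T ] [ x     ]   [-c ]
  [ A    0  ] [ lambda ] = [ b ]

Solving the linear system:
  x*      = (0.3636, 1)
  lambda* = (6.0909)
  f(x*)   = 2.7727

x* = (0.3636, 1), lambda* = (6.0909)


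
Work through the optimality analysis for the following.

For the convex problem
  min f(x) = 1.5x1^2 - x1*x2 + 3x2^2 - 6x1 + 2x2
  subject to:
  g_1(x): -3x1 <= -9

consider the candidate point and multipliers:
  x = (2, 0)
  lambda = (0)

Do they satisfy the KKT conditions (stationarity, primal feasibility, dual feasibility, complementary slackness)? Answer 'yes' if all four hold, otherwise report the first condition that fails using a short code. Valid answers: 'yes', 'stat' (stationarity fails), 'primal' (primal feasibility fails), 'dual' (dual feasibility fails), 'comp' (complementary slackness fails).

Gradient of f: grad f(x) = Q x + c = (0, 0)
Constraint values g_i(x) = a_i^T x - b_i:
  g_1((2, 0)) = 3
Stationarity residual: grad f(x) + sum_i lambda_i a_i = (0, 0)
  -> stationarity OK
Primal feasibility (all g_i <= 0): FAILS
Dual feasibility (all lambda_i >= 0): OK
Complementary slackness (lambda_i * g_i(x) = 0 for all i): OK

Verdict: the first failing condition is primal_feasibility -> primal.

primal


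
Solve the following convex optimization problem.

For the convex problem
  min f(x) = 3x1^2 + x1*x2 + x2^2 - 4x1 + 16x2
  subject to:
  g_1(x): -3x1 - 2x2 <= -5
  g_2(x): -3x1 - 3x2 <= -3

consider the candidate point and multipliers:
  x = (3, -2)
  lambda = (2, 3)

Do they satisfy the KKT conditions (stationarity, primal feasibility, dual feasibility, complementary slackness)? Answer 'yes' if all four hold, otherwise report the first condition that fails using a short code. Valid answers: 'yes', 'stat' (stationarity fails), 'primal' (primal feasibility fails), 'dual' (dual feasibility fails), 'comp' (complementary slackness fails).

Gradient of f: grad f(x) = Q x + c = (12, 15)
Constraint values g_i(x) = a_i^T x - b_i:
  g_1((3, -2)) = 0
  g_2((3, -2)) = 0
Stationarity residual: grad f(x) + sum_i lambda_i a_i = (-3, 2)
  -> stationarity FAILS
Primal feasibility (all g_i <= 0): OK
Dual feasibility (all lambda_i >= 0): OK
Complementary slackness (lambda_i * g_i(x) = 0 for all i): OK

Verdict: the first failing condition is stationarity -> stat.

stat


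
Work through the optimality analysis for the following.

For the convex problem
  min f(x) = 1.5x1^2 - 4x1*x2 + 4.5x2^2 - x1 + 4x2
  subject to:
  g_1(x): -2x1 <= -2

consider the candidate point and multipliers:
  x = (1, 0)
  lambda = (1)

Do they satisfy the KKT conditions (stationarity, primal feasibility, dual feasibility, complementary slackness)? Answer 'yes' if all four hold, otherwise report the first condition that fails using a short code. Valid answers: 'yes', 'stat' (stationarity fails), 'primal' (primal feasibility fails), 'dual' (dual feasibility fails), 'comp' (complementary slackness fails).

Gradient of f: grad f(x) = Q x + c = (2, 0)
Constraint values g_i(x) = a_i^T x - b_i:
  g_1((1, 0)) = 0
Stationarity residual: grad f(x) + sum_i lambda_i a_i = (0, 0)
  -> stationarity OK
Primal feasibility (all g_i <= 0): OK
Dual feasibility (all lambda_i >= 0): OK
Complementary slackness (lambda_i * g_i(x) = 0 for all i): OK

Verdict: yes, KKT holds.

yes


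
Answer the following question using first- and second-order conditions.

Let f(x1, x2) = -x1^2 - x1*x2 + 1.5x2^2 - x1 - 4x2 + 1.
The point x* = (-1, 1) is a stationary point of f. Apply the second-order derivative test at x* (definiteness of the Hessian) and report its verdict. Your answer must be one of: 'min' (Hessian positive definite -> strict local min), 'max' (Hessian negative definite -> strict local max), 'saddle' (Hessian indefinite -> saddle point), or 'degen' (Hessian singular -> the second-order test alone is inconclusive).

Compute the Hessian H = grad^2 f:
  H = [[-2, -1], [-1, 3]]
Verify stationarity: grad f(x*) = H x* + g = (0, 0).
Eigenvalues of H: -2.1926, 3.1926.
Eigenvalues have mixed signs, so H is indefinite -> x* is a saddle point.

saddle


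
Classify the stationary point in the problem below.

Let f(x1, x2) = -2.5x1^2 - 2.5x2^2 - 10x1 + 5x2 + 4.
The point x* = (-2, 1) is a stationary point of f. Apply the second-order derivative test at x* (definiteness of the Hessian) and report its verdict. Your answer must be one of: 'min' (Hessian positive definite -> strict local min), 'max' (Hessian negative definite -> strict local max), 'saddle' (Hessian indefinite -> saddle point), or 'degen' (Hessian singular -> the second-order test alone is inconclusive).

Compute the Hessian H = grad^2 f:
  H = [[-5, 0], [0, -5]]
Verify stationarity: grad f(x*) = H x* + g = (0, 0).
Eigenvalues of H: -5, -5.
Both eigenvalues < 0, so H is negative definite -> x* is a strict local max.

max


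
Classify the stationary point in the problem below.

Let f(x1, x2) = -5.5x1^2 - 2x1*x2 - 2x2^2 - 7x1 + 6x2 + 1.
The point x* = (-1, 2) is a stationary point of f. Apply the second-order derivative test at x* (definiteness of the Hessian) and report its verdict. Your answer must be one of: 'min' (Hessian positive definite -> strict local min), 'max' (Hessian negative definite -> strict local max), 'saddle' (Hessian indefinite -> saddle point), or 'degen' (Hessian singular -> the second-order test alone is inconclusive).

Compute the Hessian H = grad^2 f:
  H = [[-11, -2], [-2, -4]]
Verify stationarity: grad f(x*) = H x* + g = (0, 0).
Eigenvalues of H: -11.5311, -3.4689.
Both eigenvalues < 0, so H is negative definite -> x* is a strict local max.

max


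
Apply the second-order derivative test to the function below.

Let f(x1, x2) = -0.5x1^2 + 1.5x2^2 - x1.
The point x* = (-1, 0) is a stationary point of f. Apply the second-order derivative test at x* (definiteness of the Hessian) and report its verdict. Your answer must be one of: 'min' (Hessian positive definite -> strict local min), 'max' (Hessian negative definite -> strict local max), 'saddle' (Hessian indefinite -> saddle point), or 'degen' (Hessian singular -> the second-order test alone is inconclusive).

Compute the Hessian H = grad^2 f:
  H = [[-1, 0], [0, 3]]
Verify stationarity: grad f(x*) = H x* + g = (0, 0).
Eigenvalues of H: -1, 3.
Eigenvalues have mixed signs, so H is indefinite -> x* is a saddle point.

saddle


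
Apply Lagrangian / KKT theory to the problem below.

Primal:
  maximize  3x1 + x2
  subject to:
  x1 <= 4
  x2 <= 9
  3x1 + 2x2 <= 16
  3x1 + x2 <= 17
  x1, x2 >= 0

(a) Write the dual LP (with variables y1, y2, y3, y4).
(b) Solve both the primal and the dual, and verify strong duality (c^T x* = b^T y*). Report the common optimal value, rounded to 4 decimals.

The standard primal-dual pair for 'max c^T x s.t. A x <= b, x >= 0' is:
  Dual:  min b^T y  s.t.  A^T y >= c,  y >= 0.

So the dual LP is:
  minimize  4y1 + 9y2 + 16y3 + 17y4
  subject to:
    y1 + 3y3 + 3y4 >= 3
    y2 + 2y3 + y4 >= 1
    y1, y2, y3, y4 >= 0

Solving the primal: x* = (4, 2).
  primal value c^T x* = 14.
Solving the dual: y* = (1.5, 0, 0.5, 0).
  dual value b^T y* = 14.
Strong duality: c^T x* = b^T y*. Confirmed.

14


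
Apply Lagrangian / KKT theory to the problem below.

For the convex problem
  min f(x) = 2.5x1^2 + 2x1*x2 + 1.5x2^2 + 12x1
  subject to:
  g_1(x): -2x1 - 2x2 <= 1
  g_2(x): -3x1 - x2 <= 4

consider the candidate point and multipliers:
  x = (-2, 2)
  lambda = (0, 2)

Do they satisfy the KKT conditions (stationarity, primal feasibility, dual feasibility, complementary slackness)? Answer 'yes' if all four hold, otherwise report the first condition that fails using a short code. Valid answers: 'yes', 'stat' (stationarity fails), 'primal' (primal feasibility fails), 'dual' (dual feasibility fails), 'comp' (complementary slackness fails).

Gradient of f: grad f(x) = Q x + c = (6, 2)
Constraint values g_i(x) = a_i^T x - b_i:
  g_1((-2, 2)) = -1
  g_2((-2, 2)) = 0
Stationarity residual: grad f(x) + sum_i lambda_i a_i = (0, 0)
  -> stationarity OK
Primal feasibility (all g_i <= 0): OK
Dual feasibility (all lambda_i >= 0): OK
Complementary slackness (lambda_i * g_i(x) = 0 for all i): OK

Verdict: yes, KKT holds.

yes


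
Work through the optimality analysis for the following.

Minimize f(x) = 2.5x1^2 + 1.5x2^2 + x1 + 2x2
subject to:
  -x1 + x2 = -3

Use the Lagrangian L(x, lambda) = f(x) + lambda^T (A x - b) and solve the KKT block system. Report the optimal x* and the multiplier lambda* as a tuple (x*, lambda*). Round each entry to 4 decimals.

Form the Lagrangian:
  L(x, lambda) = (1/2) x^T Q x + c^T x + lambda^T (A x - b)
Stationarity (grad_x L = 0): Q x + c + A^T lambda = 0.
Primal feasibility: A x = b.

This gives the KKT block system:
  [ Q   A^T ] [ x     ]   [-c ]
  [ A    0  ] [ lambda ] = [ b ]

Solving the linear system:
  x*      = (0.75, -2.25)
  lambda* = (4.75)
  f(x*)   = 5.25

x* = (0.75, -2.25), lambda* = (4.75)


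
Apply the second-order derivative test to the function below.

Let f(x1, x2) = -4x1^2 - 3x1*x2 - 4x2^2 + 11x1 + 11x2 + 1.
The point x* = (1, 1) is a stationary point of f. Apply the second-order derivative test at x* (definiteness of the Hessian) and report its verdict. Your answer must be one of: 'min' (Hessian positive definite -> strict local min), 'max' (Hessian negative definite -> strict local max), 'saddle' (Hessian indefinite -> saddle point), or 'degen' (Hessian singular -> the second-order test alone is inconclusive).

Compute the Hessian H = grad^2 f:
  H = [[-8, -3], [-3, -8]]
Verify stationarity: grad f(x*) = H x* + g = (0, 0).
Eigenvalues of H: -11, -5.
Both eigenvalues < 0, so H is negative definite -> x* is a strict local max.

max


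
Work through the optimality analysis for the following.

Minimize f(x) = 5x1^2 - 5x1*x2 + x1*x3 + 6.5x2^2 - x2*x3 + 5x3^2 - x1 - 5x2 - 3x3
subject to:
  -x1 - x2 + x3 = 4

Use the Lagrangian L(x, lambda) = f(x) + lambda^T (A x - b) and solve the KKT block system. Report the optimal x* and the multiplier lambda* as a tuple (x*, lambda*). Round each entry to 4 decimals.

Form the Lagrangian:
  L(x, lambda) = (1/2) x^T Q x + c^T x + lambda^T (A x - b)
Stationarity (grad_x L = 0): Q x + c + A^T lambda = 0.
Primal feasibility: A x = b.

This gives the KKT block system:
  [ Q   A^T ] [ x     ]   [-c ]
  [ A    0  ] [ lambda ] = [ b ]

Solving the linear system:
  x*      = (-1.6018, -0.9519, 1.4462)
  lambda* = (-10.8124)
  f(x*)   = 22.6362

x* = (-1.6018, -0.9519, 1.4462), lambda* = (-10.8124)


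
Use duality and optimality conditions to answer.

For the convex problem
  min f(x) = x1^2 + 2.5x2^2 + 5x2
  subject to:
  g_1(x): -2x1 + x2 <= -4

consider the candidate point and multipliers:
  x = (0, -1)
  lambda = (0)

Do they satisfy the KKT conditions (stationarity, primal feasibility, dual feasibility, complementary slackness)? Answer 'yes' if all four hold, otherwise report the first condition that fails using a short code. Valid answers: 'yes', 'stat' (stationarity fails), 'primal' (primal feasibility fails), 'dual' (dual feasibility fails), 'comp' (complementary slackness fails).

Gradient of f: grad f(x) = Q x + c = (0, 0)
Constraint values g_i(x) = a_i^T x - b_i:
  g_1((0, -1)) = 3
Stationarity residual: grad f(x) + sum_i lambda_i a_i = (0, 0)
  -> stationarity OK
Primal feasibility (all g_i <= 0): FAILS
Dual feasibility (all lambda_i >= 0): OK
Complementary slackness (lambda_i * g_i(x) = 0 for all i): OK

Verdict: the first failing condition is primal_feasibility -> primal.

primal


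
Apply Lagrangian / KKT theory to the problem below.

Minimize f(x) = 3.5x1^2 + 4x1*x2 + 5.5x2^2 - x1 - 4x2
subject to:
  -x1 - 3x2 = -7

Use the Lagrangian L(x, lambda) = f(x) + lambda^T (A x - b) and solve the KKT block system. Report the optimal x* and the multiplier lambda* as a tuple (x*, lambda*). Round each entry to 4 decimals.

Form the Lagrangian:
  L(x, lambda) = (1/2) x^T Q x + c^T x + lambda^T (A x - b)
Stationarity (grad_x L = 0): Q x + c + A^T lambda = 0.
Primal feasibility: A x = b.

This gives the KKT block system:
  [ Q   A^T ] [ x     ]   [-c ]
  [ A    0  ] [ lambda ] = [ b ]

Solving the linear system:
  x*      = (-0.2, 2.4)
  lambda* = (7.2)
  f(x*)   = 20.5

x* = (-0.2, 2.4), lambda* = (7.2)


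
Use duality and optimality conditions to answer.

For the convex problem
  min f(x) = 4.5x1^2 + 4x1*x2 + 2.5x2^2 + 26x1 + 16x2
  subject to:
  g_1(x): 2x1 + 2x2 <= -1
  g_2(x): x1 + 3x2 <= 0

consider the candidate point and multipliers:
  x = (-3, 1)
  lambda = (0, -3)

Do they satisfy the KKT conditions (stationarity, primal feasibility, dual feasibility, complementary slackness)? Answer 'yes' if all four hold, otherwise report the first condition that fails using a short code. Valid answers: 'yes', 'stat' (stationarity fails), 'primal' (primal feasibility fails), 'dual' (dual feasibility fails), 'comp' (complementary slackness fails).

Gradient of f: grad f(x) = Q x + c = (3, 9)
Constraint values g_i(x) = a_i^T x - b_i:
  g_1((-3, 1)) = -3
  g_2((-3, 1)) = 0
Stationarity residual: grad f(x) + sum_i lambda_i a_i = (0, 0)
  -> stationarity OK
Primal feasibility (all g_i <= 0): OK
Dual feasibility (all lambda_i >= 0): FAILS
Complementary slackness (lambda_i * g_i(x) = 0 for all i): OK

Verdict: the first failing condition is dual_feasibility -> dual.

dual


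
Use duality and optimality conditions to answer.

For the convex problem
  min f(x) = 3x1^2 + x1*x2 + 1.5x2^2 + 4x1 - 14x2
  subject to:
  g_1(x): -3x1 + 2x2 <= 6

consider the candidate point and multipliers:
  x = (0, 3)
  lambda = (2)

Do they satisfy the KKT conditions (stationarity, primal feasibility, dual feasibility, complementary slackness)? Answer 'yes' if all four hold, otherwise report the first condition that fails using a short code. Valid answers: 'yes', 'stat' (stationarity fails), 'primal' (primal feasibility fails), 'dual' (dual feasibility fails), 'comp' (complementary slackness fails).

Gradient of f: grad f(x) = Q x + c = (7, -5)
Constraint values g_i(x) = a_i^T x - b_i:
  g_1((0, 3)) = 0
Stationarity residual: grad f(x) + sum_i lambda_i a_i = (1, -1)
  -> stationarity FAILS
Primal feasibility (all g_i <= 0): OK
Dual feasibility (all lambda_i >= 0): OK
Complementary slackness (lambda_i * g_i(x) = 0 for all i): OK

Verdict: the first failing condition is stationarity -> stat.

stat


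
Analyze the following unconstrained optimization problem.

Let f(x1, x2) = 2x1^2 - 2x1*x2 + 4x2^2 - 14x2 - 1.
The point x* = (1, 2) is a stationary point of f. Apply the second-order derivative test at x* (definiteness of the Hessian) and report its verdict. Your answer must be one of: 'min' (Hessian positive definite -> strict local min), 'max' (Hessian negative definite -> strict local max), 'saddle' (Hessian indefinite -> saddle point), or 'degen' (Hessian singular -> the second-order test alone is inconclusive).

Compute the Hessian H = grad^2 f:
  H = [[4, -2], [-2, 8]]
Verify stationarity: grad f(x*) = H x* + g = (0, 0).
Eigenvalues of H: 3.1716, 8.8284.
Both eigenvalues > 0, so H is positive definite -> x* is a strict local min.

min


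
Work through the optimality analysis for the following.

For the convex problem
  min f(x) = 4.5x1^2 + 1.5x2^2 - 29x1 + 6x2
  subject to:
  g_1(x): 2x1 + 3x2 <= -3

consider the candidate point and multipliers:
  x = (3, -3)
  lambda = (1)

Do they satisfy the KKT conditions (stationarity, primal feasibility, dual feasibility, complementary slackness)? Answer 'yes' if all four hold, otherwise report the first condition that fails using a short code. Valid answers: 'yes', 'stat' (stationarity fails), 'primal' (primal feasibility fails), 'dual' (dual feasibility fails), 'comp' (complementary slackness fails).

Gradient of f: grad f(x) = Q x + c = (-2, -3)
Constraint values g_i(x) = a_i^T x - b_i:
  g_1((3, -3)) = 0
Stationarity residual: grad f(x) + sum_i lambda_i a_i = (0, 0)
  -> stationarity OK
Primal feasibility (all g_i <= 0): OK
Dual feasibility (all lambda_i >= 0): OK
Complementary slackness (lambda_i * g_i(x) = 0 for all i): OK

Verdict: yes, KKT holds.

yes


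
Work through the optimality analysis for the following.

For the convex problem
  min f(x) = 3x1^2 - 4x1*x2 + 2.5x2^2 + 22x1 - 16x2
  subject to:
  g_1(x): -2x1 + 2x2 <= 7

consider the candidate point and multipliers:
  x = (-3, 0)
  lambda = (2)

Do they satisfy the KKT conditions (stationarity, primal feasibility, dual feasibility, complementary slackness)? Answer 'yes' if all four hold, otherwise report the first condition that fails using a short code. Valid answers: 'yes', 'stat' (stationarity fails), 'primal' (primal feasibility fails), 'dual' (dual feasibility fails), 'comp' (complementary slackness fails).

Gradient of f: grad f(x) = Q x + c = (4, -4)
Constraint values g_i(x) = a_i^T x - b_i:
  g_1((-3, 0)) = -1
Stationarity residual: grad f(x) + sum_i lambda_i a_i = (0, 0)
  -> stationarity OK
Primal feasibility (all g_i <= 0): OK
Dual feasibility (all lambda_i >= 0): OK
Complementary slackness (lambda_i * g_i(x) = 0 for all i): FAILS

Verdict: the first failing condition is complementary_slackness -> comp.

comp


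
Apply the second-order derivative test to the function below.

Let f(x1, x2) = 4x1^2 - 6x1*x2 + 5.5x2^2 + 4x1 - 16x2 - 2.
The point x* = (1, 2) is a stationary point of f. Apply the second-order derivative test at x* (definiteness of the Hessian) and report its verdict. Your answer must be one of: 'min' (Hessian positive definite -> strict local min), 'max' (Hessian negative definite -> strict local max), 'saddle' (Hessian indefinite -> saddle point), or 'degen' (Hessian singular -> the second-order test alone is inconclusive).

Compute the Hessian H = grad^2 f:
  H = [[8, -6], [-6, 11]]
Verify stationarity: grad f(x*) = H x* + g = (0, 0).
Eigenvalues of H: 3.3153, 15.6847.
Both eigenvalues > 0, so H is positive definite -> x* is a strict local min.

min


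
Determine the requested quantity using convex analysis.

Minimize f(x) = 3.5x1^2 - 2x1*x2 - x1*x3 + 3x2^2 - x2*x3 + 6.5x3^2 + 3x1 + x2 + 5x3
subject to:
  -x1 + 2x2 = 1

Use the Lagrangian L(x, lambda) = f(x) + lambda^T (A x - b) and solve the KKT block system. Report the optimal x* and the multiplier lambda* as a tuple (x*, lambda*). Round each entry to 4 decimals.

Form the Lagrangian:
  L(x, lambda) = (1/2) x^T Q x + c^T x + lambda^T (A x - b)
Stationarity (grad_x L = 0): Q x + c + A^T lambda = 0.
Primal feasibility: A x = b.

This gives the KKT block system:
  [ Q   A^T ] [ x     ]   [-c ]
  [ A    0  ] [ lambda ] = [ b ]

Solving the linear system:
  x*      = (-0.7143, 0.1429, -0.4286)
  lambda* = (-1.8571)
  f(x*)   = -1.1429

x* = (-0.7143, 0.1429, -0.4286), lambda* = (-1.8571)


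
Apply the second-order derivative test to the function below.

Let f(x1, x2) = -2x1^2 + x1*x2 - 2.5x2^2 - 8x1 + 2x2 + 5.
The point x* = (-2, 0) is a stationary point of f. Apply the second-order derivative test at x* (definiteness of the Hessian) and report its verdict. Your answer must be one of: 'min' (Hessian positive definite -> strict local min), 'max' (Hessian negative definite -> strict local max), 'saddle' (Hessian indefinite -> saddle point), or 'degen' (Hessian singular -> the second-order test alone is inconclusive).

Compute the Hessian H = grad^2 f:
  H = [[-4, 1], [1, -5]]
Verify stationarity: grad f(x*) = H x* + g = (0, 0).
Eigenvalues of H: -5.618, -3.382.
Both eigenvalues < 0, so H is negative definite -> x* is a strict local max.

max


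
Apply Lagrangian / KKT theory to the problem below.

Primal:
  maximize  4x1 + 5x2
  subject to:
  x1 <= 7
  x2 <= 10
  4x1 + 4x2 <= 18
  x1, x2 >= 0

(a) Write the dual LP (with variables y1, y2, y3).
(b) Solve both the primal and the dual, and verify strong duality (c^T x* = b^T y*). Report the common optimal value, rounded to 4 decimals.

The standard primal-dual pair for 'max c^T x s.t. A x <= b, x >= 0' is:
  Dual:  min b^T y  s.t.  A^T y >= c,  y >= 0.

So the dual LP is:
  minimize  7y1 + 10y2 + 18y3
  subject to:
    y1 + 4y3 >= 4
    y2 + 4y3 >= 5
    y1, y2, y3 >= 0

Solving the primal: x* = (0, 4.5).
  primal value c^T x* = 22.5.
Solving the dual: y* = (0, 0, 1.25).
  dual value b^T y* = 22.5.
Strong duality: c^T x* = b^T y*. Confirmed.

22.5


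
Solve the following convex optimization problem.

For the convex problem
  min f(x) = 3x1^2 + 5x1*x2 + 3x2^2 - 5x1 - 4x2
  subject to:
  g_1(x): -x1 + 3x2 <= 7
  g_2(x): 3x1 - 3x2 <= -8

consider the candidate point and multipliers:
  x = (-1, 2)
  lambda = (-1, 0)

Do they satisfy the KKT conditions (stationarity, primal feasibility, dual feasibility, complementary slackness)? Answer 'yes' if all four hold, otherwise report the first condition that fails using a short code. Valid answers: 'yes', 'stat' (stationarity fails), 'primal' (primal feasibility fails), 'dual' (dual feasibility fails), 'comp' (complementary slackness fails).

Gradient of f: grad f(x) = Q x + c = (-1, 3)
Constraint values g_i(x) = a_i^T x - b_i:
  g_1((-1, 2)) = 0
  g_2((-1, 2)) = -1
Stationarity residual: grad f(x) + sum_i lambda_i a_i = (0, 0)
  -> stationarity OK
Primal feasibility (all g_i <= 0): OK
Dual feasibility (all lambda_i >= 0): FAILS
Complementary slackness (lambda_i * g_i(x) = 0 for all i): OK

Verdict: the first failing condition is dual_feasibility -> dual.

dual


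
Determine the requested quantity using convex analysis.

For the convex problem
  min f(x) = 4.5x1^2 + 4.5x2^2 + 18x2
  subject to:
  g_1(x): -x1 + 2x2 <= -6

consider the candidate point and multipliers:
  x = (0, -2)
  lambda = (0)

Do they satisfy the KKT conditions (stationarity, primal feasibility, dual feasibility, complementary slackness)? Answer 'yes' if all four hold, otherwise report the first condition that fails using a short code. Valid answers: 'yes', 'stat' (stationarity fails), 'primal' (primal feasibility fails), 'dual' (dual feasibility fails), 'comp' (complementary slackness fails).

Gradient of f: grad f(x) = Q x + c = (0, 0)
Constraint values g_i(x) = a_i^T x - b_i:
  g_1((0, -2)) = 2
Stationarity residual: grad f(x) + sum_i lambda_i a_i = (0, 0)
  -> stationarity OK
Primal feasibility (all g_i <= 0): FAILS
Dual feasibility (all lambda_i >= 0): OK
Complementary slackness (lambda_i * g_i(x) = 0 for all i): OK

Verdict: the first failing condition is primal_feasibility -> primal.

primal


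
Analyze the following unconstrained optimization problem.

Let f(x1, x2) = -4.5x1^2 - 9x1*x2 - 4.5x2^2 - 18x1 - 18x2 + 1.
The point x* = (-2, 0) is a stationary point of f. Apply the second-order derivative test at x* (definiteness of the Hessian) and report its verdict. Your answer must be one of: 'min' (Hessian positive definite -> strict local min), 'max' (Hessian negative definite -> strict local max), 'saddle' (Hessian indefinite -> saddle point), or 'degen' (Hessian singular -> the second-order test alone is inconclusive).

Compute the Hessian H = grad^2 f:
  H = [[-9, -9], [-9, -9]]
Verify stationarity: grad f(x*) = H x* + g = (0, 0).
Eigenvalues of H: -18, 0.
H has a zero eigenvalue (singular; negative semidefinite but not definite), so H is neither positive definite, negative definite, nor indefinite. The second-order test alone is inconclusive -> degen.
(Indeed, f is constant along the null direction of H through x*, so x* is not a strict local extremum.)

degen


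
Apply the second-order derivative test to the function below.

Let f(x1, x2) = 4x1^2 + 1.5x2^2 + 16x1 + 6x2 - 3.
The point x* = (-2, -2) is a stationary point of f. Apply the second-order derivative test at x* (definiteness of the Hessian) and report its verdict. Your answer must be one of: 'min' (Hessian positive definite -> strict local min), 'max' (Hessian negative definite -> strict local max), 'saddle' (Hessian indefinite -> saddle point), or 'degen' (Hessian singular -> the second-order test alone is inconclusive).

Compute the Hessian H = grad^2 f:
  H = [[8, 0], [0, 3]]
Verify stationarity: grad f(x*) = H x* + g = (0, 0).
Eigenvalues of H: 3, 8.
Both eigenvalues > 0, so H is positive definite -> x* is a strict local min.

min


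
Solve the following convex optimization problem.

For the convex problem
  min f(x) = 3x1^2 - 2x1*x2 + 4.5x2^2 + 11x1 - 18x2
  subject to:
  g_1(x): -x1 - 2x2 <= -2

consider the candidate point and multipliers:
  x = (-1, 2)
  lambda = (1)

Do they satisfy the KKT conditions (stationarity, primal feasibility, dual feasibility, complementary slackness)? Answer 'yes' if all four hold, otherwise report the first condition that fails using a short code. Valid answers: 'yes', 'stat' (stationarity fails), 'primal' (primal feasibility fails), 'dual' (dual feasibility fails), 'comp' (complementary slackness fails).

Gradient of f: grad f(x) = Q x + c = (1, 2)
Constraint values g_i(x) = a_i^T x - b_i:
  g_1((-1, 2)) = -1
Stationarity residual: grad f(x) + sum_i lambda_i a_i = (0, 0)
  -> stationarity OK
Primal feasibility (all g_i <= 0): OK
Dual feasibility (all lambda_i >= 0): OK
Complementary slackness (lambda_i * g_i(x) = 0 for all i): FAILS

Verdict: the first failing condition is complementary_slackness -> comp.

comp


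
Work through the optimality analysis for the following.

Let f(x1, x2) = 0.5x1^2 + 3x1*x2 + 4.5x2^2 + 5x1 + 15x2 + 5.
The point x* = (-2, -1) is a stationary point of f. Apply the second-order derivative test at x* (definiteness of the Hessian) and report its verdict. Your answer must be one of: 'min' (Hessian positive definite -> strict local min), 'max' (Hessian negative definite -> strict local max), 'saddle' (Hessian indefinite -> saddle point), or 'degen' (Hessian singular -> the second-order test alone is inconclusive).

Compute the Hessian H = grad^2 f:
  H = [[1, 3], [3, 9]]
Verify stationarity: grad f(x*) = H x* + g = (0, 0).
Eigenvalues of H: 0, 10.
H has a zero eigenvalue (singular; positive semidefinite but not definite), so H is neither positive definite, negative definite, nor indefinite. The second-order test alone is inconclusive -> degen.
(Indeed, f is constant along the null direction of H through x*, so x* is not a strict local extremum.)

degen


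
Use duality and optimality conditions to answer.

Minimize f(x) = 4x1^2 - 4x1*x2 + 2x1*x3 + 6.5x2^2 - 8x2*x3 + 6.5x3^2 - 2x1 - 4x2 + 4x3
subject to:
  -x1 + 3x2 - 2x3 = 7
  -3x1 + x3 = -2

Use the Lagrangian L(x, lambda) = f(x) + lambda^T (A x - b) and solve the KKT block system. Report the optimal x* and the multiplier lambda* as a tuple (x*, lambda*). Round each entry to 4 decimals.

Form the Lagrangian:
  L(x, lambda) = (1/2) x^T Q x + c^T x + lambda^T (A x - b)
Stationarity (grad_x L = 0): Q x + c + A^T lambda = 0.
Primal feasibility: A x = b.

This gives the KKT block system:
  [ Q   A^T ] [ x     ]   [-c ]
  [ A    0  ] [ lambda ] = [ b ]

Solving the linear system:
  x*      = (0.5403, 2.2608, -0.379)
  lambda* = (-8.7536, 0.4251)
  f(x*)   = 25.2428

x* = (0.5403, 2.2608, -0.379), lambda* = (-8.7536, 0.4251)


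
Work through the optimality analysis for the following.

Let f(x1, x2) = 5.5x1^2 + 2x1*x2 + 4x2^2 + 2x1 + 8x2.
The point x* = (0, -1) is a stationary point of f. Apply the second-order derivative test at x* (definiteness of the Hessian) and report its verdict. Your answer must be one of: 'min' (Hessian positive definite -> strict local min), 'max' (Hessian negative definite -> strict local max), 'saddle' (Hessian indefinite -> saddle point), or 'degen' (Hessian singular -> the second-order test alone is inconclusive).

Compute the Hessian H = grad^2 f:
  H = [[11, 2], [2, 8]]
Verify stationarity: grad f(x*) = H x* + g = (0, 0).
Eigenvalues of H: 7, 12.
Both eigenvalues > 0, so H is positive definite -> x* is a strict local min.

min


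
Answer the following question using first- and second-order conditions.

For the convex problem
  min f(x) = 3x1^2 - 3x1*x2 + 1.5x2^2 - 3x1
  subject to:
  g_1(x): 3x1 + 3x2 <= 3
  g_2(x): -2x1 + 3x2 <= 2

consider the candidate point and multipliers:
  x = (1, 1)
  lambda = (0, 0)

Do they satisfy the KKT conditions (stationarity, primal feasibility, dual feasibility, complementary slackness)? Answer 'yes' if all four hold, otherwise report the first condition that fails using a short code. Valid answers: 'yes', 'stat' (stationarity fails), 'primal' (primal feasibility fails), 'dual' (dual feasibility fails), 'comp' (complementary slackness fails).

Gradient of f: grad f(x) = Q x + c = (0, 0)
Constraint values g_i(x) = a_i^T x - b_i:
  g_1((1, 1)) = 3
  g_2((1, 1)) = -1
Stationarity residual: grad f(x) + sum_i lambda_i a_i = (0, 0)
  -> stationarity OK
Primal feasibility (all g_i <= 0): FAILS
Dual feasibility (all lambda_i >= 0): OK
Complementary slackness (lambda_i * g_i(x) = 0 for all i): OK

Verdict: the first failing condition is primal_feasibility -> primal.

primal


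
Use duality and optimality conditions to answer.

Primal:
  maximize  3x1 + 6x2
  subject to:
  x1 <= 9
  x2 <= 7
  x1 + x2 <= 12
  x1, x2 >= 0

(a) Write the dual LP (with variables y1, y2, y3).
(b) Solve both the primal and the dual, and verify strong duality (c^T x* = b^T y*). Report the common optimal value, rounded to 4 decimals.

The standard primal-dual pair for 'max c^T x s.t. A x <= b, x >= 0' is:
  Dual:  min b^T y  s.t.  A^T y >= c,  y >= 0.

So the dual LP is:
  minimize  9y1 + 7y2 + 12y3
  subject to:
    y1 + y3 >= 3
    y2 + y3 >= 6
    y1, y2, y3 >= 0

Solving the primal: x* = (5, 7).
  primal value c^T x* = 57.
Solving the dual: y* = (0, 3, 3).
  dual value b^T y* = 57.
Strong duality: c^T x* = b^T y*. Confirmed.

57


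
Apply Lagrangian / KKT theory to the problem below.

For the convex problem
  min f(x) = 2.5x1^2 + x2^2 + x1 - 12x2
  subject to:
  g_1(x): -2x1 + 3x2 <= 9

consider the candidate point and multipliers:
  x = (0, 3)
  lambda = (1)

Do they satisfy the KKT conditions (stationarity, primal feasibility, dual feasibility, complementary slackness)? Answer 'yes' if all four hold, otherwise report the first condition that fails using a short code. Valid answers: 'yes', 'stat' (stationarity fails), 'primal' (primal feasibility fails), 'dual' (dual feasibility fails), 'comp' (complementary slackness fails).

Gradient of f: grad f(x) = Q x + c = (1, -6)
Constraint values g_i(x) = a_i^T x - b_i:
  g_1((0, 3)) = 0
Stationarity residual: grad f(x) + sum_i lambda_i a_i = (-1, -3)
  -> stationarity FAILS
Primal feasibility (all g_i <= 0): OK
Dual feasibility (all lambda_i >= 0): OK
Complementary slackness (lambda_i * g_i(x) = 0 for all i): OK

Verdict: the first failing condition is stationarity -> stat.

stat


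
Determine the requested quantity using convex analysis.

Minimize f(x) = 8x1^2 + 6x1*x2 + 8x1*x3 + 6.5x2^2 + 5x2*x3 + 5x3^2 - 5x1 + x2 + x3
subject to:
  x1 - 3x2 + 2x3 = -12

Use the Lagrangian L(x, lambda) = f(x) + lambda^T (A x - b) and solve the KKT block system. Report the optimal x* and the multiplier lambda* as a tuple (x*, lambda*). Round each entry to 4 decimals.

Form the Lagrangian:
  L(x, lambda) = (1/2) x^T Q x + c^T x + lambda^T (A x - b)
Stationarity (grad_x L = 0): Q x + c + A^T lambda = 0.
Primal feasibility: A x = b.

This gives the KKT block system:
  [ Q   A^T ] [ x     ]   [-c ]
  [ A    0  ] [ lambda ] = [ b ]

Solving the linear system:
  x*      = (0.5292, 2.2429, -2.9003)
  lambda* = (6.2772)
  f(x*)   = 36.0115

x* = (0.5292, 2.2429, -2.9003), lambda* = (6.2772)


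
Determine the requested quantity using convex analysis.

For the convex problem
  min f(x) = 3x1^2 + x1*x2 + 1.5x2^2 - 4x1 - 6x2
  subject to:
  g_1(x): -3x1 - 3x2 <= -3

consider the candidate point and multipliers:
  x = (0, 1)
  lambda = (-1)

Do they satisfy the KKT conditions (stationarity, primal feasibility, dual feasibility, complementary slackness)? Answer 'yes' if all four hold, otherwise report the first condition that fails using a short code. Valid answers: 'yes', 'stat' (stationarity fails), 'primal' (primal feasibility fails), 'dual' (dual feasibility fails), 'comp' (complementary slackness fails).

Gradient of f: grad f(x) = Q x + c = (-3, -3)
Constraint values g_i(x) = a_i^T x - b_i:
  g_1((0, 1)) = 0
Stationarity residual: grad f(x) + sum_i lambda_i a_i = (0, 0)
  -> stationarity OK
Primal feasibility (all g_i <= 0): OK
Dual feasibility (all lambda_i >= 0): FAILS
Complementary slackness (lambda_i * g_i(x) = 0 for all i): OK

Verdict: the first failing condition is dual_feasibility -> dual.

dual


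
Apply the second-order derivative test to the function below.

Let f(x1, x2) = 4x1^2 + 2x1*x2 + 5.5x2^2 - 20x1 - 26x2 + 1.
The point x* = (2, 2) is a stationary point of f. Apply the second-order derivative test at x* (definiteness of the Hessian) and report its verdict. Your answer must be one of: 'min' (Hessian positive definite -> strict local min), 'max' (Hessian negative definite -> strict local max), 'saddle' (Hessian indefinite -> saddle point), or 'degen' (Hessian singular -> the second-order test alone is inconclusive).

Compute the Hessian H = grad^2 f:
  H = [[8, 2], [2, 11]]
Verify stationarity: grad f(x*) = H x* + g = (0, 0).
Eigenvalues of H: 7, 12.
Both eigenvalues > 0, so H is positive definite -> x* is a strict local min.

min
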